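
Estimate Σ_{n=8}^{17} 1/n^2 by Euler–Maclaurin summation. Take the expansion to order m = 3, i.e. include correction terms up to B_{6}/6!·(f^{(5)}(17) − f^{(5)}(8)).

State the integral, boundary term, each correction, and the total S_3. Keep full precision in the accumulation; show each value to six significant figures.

∫_8^17 1/x^2 dx evaluates to 0.0661765.
Boundary: ½(f(8) + f(17)) = ½(0.0156250 + 0.00346021) = 0.00954260.
Running total after boundary: 0.0757191.
Order-1 term: 1/12 · (-0.000407083 − (-0.00390625)) = 0.000291597.
After k=1: 0.0760107.
Order-2 term: −1/720 · (-1.69031e-05 − (-0.000732422)) = -9.93776e-07.
After k=2: 0.0760097.
Order-3 term: 1/30240 · (-1.75465e-06 − (-0.000343323)) = 1.12952e-08.

S_3 ≈ 0.0760097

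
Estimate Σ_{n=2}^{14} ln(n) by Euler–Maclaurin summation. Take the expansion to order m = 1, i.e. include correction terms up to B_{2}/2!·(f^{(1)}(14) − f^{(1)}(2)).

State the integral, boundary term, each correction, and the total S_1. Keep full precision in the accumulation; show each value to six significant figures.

Integral: ∫_2^14 ln(x) dx = 23.5605.
Boundary: ½(f(2) + f(14)) = ½(0.693147 + 2.63906) = 1.66610.
Integral + boundary = 25.2266.
Correction k=1: B_{2}/2! · (f^{(1)}(14) − f^{(1)}(2)) = 1/12 · (0.0714286 − 0.500000) = -0.0357143.

S_1 ≈ 25.1909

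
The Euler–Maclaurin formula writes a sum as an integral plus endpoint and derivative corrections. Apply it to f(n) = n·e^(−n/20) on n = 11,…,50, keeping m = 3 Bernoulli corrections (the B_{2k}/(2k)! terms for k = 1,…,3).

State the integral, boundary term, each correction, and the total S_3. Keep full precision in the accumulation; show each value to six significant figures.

∫_11^50 x·e^(−x/20) dx evaluates to 242.790.
½[f(11) + f(50)] = ½[6.34645 + 4.10425] = 5.22535.
So far: 248.015.
k=1: B_{2}/(2)! × [f^{(1)}(50) − f^{(1)}(11)] = 1/12 × (-0.123127 − 0.259627) = -0.0318962.
Running total after k=1: 247.983.
k=2: B_{4}/(4)! × [f^{(3)}(50) − f^{(3)}(11)] = −1/720 × (0.000102606 − 0.00353382) = 4.76557e-06.
Running total after k=2: 247.983.
k=3: B_{6}/(6)! × [f^{(5)}(50) − f^{(5)}(11)] = 1/30240 × (1.28258e-06 − 1.60464e-05) = -4.88222e-10.

S_3 ≈ 247.983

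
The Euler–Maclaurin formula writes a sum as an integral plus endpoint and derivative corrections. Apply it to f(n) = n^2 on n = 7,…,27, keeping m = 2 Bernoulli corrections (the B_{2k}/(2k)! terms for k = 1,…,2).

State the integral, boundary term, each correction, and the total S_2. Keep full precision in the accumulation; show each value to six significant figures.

∫_7^27 x^2 dx evaluates to 6446.67.
Endpoint term: (f(7) + f(27))/2 = (49.0000 + 729.000)/2 = 389.000.
Running total after boundary: 6835.67.
Order-1 term: 1/12 · (54.0000 − 14.0000) = 3.33333.
After k=1: 6839.00.
Order-2 term: −1/720 · (0.00000 − 0.00000) = 0.00000.

S_2 ≈ 6839.00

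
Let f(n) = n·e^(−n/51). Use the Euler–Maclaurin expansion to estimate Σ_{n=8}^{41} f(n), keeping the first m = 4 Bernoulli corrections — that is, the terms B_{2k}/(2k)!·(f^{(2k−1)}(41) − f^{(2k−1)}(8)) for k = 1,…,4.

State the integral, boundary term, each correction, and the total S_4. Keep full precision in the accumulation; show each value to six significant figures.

S_4 ≈ 484.699

Integral: ∫_8^41 x·e^(−x/51) dx = 472.157.
Boundary: ½(f(8) + f(41)) = ½(6.83857 + 18.3504) = 12.5945.
Running total after boundary: 484.752.
k=1: B_{2}/(2)! × [f^{(1)}(41) − f^{(1)}(8)] = 1/12 × (0.0877589 − 0.720732) = -0.0527477.
After k=1: 484.699.
k=2: B_{4}/(4)! × [f^{(3)}(41) − f^{(3)}(8)] = −1/720 × (0.000377893 − 0.000934400) = 7.72927e-07.
After k=2: 484.699.
k=3: B_{6}/(6)! × [f^{(5)}(41) − f^{(5)}(8)] = 1/30240 × (2.77603e-07 − 6.11958e-07) = -1.10567e-11.
After k=3: 484.699.
k=4: B_{8}/(8)! × [f^{(7)}(41) − f^{(7)}(8)] = −1/1209600 × (1.57600e-10 − 3.32437e-10) = 1.44541e-16.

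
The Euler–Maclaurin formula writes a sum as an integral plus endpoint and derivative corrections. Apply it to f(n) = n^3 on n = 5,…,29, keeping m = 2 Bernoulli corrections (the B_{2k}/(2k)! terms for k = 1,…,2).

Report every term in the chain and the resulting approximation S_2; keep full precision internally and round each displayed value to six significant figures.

S_2 ≈ 189125

Integral: ∫_5^29 x^3 dx = 176664.
Endpoint term: (f(5) + f(29))/2 = (125.000 + 24389.0)/2 = 12257.0.
So far: 188921.
k=1: B_{2}/(2)! × [f^{(1)}(29) − f^{(1)}(5)] = 1/12 × (2523.00 − 75.0000) = 204.000.
Partial sum through k=1: 189125.
k=2: B_{4}/(4)! × [f^{(3)}(29) − f^{(3)}(5)] = −1/720 × (6.00000 − 6.00000) = 0.00000.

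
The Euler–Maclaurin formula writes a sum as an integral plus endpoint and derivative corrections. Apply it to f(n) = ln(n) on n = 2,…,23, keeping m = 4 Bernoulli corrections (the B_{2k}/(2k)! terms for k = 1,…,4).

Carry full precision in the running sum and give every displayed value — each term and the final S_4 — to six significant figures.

Integral: ∫_2^23 ln(x) dx = 49.7301.
½[f(2) + f(23)] = ½[0.693147 + 3.13549] = 1.91432.
So far: 51.6444.
Correction k=1: B_{2}/2! · (f^{(1)}(23) − f^{(1)}(2)) = 1/12 · (0.0434783 − 0.500000) = -0.0380435.
Running total after k=1: 51.6063.
Correction k=2: B_{4}/4! · (f^{(3)}(23) − f^{(3)}(2)) = −1/720 · (0.000164379 − 0.250000) = 0.000346994.
Running total after k=2: 51.6067.
Correction k=3: B_{6}/6! · (f^{(5)}(23) − f^{(5)}(2)) = 1/30240 · (3.72883e-06 − 0.750000) = -2.48015e-05.
Running total after k=3: 51.6067.
Correction k=4: B_{8}/8! · (f^{(7)}(23) − f^{(7)}(2)) = −1/1209600 · (2.11465e-07 − 5.62500) = 4.65030e-06.

S_4 ≈ 51.6067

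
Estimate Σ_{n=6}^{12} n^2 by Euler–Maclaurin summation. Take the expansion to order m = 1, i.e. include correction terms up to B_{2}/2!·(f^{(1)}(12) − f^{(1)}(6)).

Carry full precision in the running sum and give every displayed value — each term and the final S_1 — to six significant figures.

S_1 ≈ 595.000

∫_6^12 x^2 dx evaluates to 504.000.
Endpoint term: (f(6) + f(12))/2 = (36.0000 + 144.000)/2 = 90.0000.
Running total after boundary: 594.000.
k=1: B_{2}/(2)! × [f^{(1)}(12) − f^{(1)}(6)] = 1/12 × (24.0000 − 12.0000) = 1.00000.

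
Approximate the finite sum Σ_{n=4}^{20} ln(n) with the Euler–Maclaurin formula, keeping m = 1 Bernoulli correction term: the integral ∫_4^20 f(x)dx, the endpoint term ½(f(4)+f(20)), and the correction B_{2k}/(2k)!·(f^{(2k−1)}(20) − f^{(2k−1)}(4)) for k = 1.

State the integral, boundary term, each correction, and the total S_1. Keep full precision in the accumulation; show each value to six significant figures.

S_1 ≈ 40.5438

Integral: ∫_4^20 ln(x) dx = 38.3695.
Boundary: ½(f(4) + f(20)) = ½(1.38629 + 2.99573) = 2.19101.
Integral + boundary = 40.5605.
Correction k=1: B_{2}/2! · (f^{(1)}(20) − f^{(1)}(4)) = 1/12 · (0.0500000 − 0.250000) = -0.0166667.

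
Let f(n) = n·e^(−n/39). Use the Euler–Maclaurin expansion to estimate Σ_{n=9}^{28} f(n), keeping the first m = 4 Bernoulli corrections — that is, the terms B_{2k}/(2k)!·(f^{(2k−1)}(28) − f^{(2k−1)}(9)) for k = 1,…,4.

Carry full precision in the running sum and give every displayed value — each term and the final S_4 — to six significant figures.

Integral: ∫_9^28 x·e^(−x/39) dx = 211.728.
Endpoint term: (f(9) + f(28))/2 = (7.14530 + 13.6570)/2 = 10.4012.
Running total after boundary: 222.129.
Correction k=1: B_{2}/2! · (f^{(1)}(28) − f^{(1)}(9)) = 1/12 · (0.137571 − 0.610710) = -0.0394282.
After k=1: 222.090.
Correction k=2: B_{4}/4! · (f^{(3)}(28) − f^{(3)}(9)) = −1/720 · (0.000731804 − 0.00144547) = 9.91198e-07.
After k=2: 222.090.
Correction k=3: B_{6}/6! · (f^{(5)}(28) − f^{(5)}(9)) = 1/30240 · (9.02801e-07 − 1.63670e-06) = -2.42690e-11.
After k=3: 222.090.
Correction k=4: B_{8}/8! · (f^{(7)}(28) − f^{(7)}(9)) = −1/1209600 · (8.70788e-10 − 1.52732e-09) = 5.42767e-16.

S_4 ≈ 222.090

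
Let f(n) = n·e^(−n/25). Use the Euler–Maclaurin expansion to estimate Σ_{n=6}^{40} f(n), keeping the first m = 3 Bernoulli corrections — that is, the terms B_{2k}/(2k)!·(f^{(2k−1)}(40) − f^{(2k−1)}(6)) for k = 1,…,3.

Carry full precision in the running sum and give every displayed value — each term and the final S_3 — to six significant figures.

Integral: ∫_6^40 x·e^(−x/25) dx = 281.555.
Endpoint term: (f(6) + f(40))/2 = (4.71977 + 8.07586)/2 = 6.39781.
So far: 287.953.
Order-1 term: 1/12 · (-0.121138 − 0.597837) = -0.0599146.
Running total after k=1: 287.893.
Order-2 term: −1/720 · (0.000452248 − 0.00347375) = 4.19653e-06.
Running total after k=2: 287.893.
Order-3 term: 1/30240 · (1.75731e-06 − 9.58553e-06) = -2.58870e-10.

S_3 ≈ 287.893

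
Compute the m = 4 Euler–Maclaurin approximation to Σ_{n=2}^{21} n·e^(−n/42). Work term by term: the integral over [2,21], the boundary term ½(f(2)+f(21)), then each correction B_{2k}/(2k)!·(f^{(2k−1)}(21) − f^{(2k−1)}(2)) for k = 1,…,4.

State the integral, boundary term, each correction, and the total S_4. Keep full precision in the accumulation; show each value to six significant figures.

S_4 ≈ 164.454

Integral: ∫_2^21 x·e^(−x/42) dx = 157.182.
Endpoint term: (f(2) + f(21))/2 = (1.90699 + 12.7371)/2 = 7.32207.
So far: 164.504.
k=1: B_{2}/(2)! × [f^{(1)}(21) − f^{(1)}(2)] = 1/12 × (0.303265 − 0.908092) = -0.0504023.
After k=1: 164.454.
k=2: B_{4}/(4)! × [f^{(3)}(21) − f^{(3)}(2)] = −1/720 × (0.000859596 − 0.00159585) = 1.02258e-06.
After k=2: 164.454.
k=3: B_{6}/(6)! × [f^{(5)}(21) − f^{(5)}(2)] = 1/30240 × (8.77138e-07 − 1.51753e-06) = -2.11768e-11.
After k=3: 164.454.
k=4: B_{8}/(8)! × [f^{(7)}(21) − f^{(7)}(2)] = −1/1209600 × (7.18241e-10 − 1.20769e-09) = 4.04641e-16.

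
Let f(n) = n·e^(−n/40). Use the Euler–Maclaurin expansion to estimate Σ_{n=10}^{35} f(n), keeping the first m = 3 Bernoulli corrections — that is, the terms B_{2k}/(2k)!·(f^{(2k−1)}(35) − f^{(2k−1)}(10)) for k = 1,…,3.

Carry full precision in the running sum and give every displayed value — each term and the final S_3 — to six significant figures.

Integral: ∫_10^35 x·e^(−x/40) dx = 307.016.
Endpoint term: (f(10) + f(35))/2 = (7.78801 + 14.5902)/2 = 11.1891.
Integral + boundary = 318.205.
k=1: B_{2}/(2)! × [f^{(1)}(35) − f^{(1)}(10)] = 1/12 × (0.0521078 − 0.584101) = -0.0443327.
Running total after k=1: 318.160.
k=2: B_{4}/(4)! × [f^{(3)}(35) − f^{(3)}(10)] = −1/720 × (0.000553645 − 0.00133856) = 1.09017e-06.
Running total after k=2: 318.160.
k=3: B_{6}/(6)! × [f^{(5)}(35) − f^{(5)}(10)] = 1/30240 × (6.71701e-07 − 1.44504e-06) = -2.55734e-11.

S_3 ≈ 318.160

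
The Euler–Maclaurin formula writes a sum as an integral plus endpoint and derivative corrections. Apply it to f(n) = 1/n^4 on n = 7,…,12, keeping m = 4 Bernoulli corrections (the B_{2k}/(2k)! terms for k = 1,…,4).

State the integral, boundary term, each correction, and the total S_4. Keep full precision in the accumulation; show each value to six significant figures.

S_4 ≈ 0.00102958

The integral term ∫_7^12 1/x^4 dx = 0.000778916.
½[f(7) + f(12)] = ½[0.000416493 + 4.82253e-05] = 0.000232359.
Running total after boundary: 0.00101128.
k=1: B_{2}/(2)! × [f^{(1)}(12) − f^{(1)}(7)] = 1/12 × (-1.60751e-05 − (-0.000237996)) = 1.84934e-05.
Partial sum through k=1: 0.00102977.
k=2: B_{4}/(4)! × [f^{(3)}(12) − f^{(3)}(7)] = −1/720 × (-3.34898e-06 − (-0.000145712)) = -1.97726e-07.
Partial sum through k=2: 0.00102957.
k=3: B_{6}/(6)! × [f^{(5)}(12) − f^{(5)}(7)] = 1/30240 × (-1.30238e-06 − (-0.000166528)) = 5.46381e-09.
Partial sum through k=3: 0.00102958.
k=4: B_{8}/(8)! × [f^{(7)}(12) − f^{(7)}(7)] = −1/1209600 × (-8.13988e-07 − (-0.000305868)) = -2.52194e-10.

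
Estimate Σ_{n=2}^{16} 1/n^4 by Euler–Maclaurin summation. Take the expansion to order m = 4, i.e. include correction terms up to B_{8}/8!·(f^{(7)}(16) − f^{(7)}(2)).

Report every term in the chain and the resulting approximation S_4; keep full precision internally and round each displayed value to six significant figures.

S_4 ≈ 0.0821471

Integral: ∫_2^16 1/x^4 dx = 0.0415853.
Boundary: ½(f(2) + f(16)) = ½(0.0625000 + 1.52588e-05) = 0.0312576.
So far: 0.0728429.
Order-1 term: 1/12 · (-3.81470e-06 − (-0.125000)) = 0.0104163.
Running total after k=1: 0.0832593.
Order-2 term: −1/720 · (-4.47035e-07 − (-0.937500)) = -0.00130208.
Running total after k=2: 0.0819572.
Order-3 term: 1/30240 · (-9.77889e-08 − (-13.1250)) = 0.000434028.
Running total after k=3: 0.0823912.
Order-4 term: −1/1209600 · (-3.43789e-08 − (-295.312)) = -0.000244141.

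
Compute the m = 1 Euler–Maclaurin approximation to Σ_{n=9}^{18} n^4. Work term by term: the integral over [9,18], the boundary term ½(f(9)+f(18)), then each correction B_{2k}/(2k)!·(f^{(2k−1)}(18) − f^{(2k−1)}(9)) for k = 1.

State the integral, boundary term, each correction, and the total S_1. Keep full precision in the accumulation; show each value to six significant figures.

S_1 ≈ 423573

Integral: ∫_9^18 x^4 dx = 366104.
Boundary: ½(f(9) + f(18)) = ½(6561.00 + 104976) = 55768.5.
Running total after boundary: 421872.
Correction k=1: B_{2}/2! · (f^{(1)}(18) − f^{(1)}(9)) = 1/12 · (23328.0 − 2916.00) = 1701.00.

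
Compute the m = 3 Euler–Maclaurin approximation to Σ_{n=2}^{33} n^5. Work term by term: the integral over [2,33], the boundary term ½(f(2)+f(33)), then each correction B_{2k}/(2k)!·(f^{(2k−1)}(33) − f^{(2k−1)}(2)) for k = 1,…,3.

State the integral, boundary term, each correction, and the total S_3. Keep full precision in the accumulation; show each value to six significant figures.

Integral: ∫_2^33 x^5 dx = 2.15245e+08.
Endpoint term: (f(2) + f(33))/2 = (32.0000 + 3.91354e+07)/2 = 1.95677e+07.
So far: 2.34812e+08.
Order-1 term: 1/12 · (5.92960e+06 − 80.0000) = 494127.
After k=1: 2.35306e+08.
Order-2 term: −1/720 · (65340.0 − 240.000) = -90.4167.
After k=2: 2.35306e+08.
Order-3 term: 1/30240 · (120.000 − 120.000) = 0.00000.

S_3 ≈ 2.35306e+08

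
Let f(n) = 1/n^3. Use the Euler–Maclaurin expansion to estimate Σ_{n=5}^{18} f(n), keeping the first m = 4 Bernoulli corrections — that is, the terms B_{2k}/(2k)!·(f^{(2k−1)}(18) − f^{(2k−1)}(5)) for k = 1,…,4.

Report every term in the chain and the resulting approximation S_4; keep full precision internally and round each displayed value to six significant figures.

∫_5^18 1/x^3 dx evaluates to 0.0184568.
Boundary: ½(f(5) + f(18)) = ½(0.00800000 + 0.000171468) = 0.00408573.
So far: 0.0225425.
Correction k=1: B_{2}/2! · (f^{(1)}(18) − f^{(1)}(5)) = 1/12 · (-2.85780e-05 − (-0.00480000)) = 0.000397619.
Partial sum through k=1: 0.0229401.
Correction k=2: B_{4}/4! · (f^{(3)}(18) − f^{(3)}(5)) = −1/720 · (-1.76407e-06 − (-0.00384000)) = -5.33088e-06.
Partial sum through k=2: 0.0229348.
Correction k=3: B_{6}/6! · (f^{(5)}(18) − f^{(5)}(5)) = 1/30240 · (-2.28676e-07 − (-0.00645120)) = 2.13326e-07.
Partial sum through k=3: 0.0229350.
Correction k=4: B_{8}/8! · (f^{(7)}(18) − f^{(7)}(5)) = −1/1209600 · (-5.08169e-08 − (-0.0185795)) = -1.53600e-08.

S_4 ≈ 0.0229350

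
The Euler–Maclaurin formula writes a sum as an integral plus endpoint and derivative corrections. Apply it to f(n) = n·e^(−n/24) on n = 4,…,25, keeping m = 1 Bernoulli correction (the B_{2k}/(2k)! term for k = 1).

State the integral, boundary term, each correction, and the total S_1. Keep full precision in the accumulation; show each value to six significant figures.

∫_4^25 x·e^(−x/24) dx evaluates to 153.865.
½[f(4) + f(25)] = ½[3.38593 + 8.82165] = 6.10379.
Integral + boundary = 159.969.
Correction k=1: B_{2}/2! · (f^{(1)}(25) − f^{(1)}(4)) = 1/12 · (-0.0147028 − 0.705401) = -0.0600087.

S_1 ≈ 159.909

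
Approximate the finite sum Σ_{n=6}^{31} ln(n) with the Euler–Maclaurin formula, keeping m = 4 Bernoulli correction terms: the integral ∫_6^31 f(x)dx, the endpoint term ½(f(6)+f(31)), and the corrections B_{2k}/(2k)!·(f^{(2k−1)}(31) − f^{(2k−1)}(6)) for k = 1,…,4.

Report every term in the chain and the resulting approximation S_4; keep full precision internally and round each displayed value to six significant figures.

Integral: ∫_6^31 ln(x) dx = 70.7030.
Endpoint term: (f(6) + f(31))/2 = (1.79176 + 3.43399)/2 = 2.61287.
Integral + boundary = 73.3159.
k=1: B_{2}/(2)! × [f^{(1)}(31) − f^{(1)}(6)] = 1/12 × (0.0322581 − 0.166667) = -0.0112007.
Running total after k=1: 73.3047.
k=2: B_{4}/(4)! × [f^{(3)}(31) − f^{(3)}(6)] = −1/720 × (6.71344e-05 − 0.00925926) = 1.27668e-05.
Running total after k=2: 73.3047.
k=3: B_{6}/(6)! × [f^{(5)}(31) − f^{(5)}(6)] = 1/30240 × (8.38306e-07 − 0.00308642) = -1.02036e-07.
Running total after k=3: 73.3047.
k=4: B_{8}/(8)! × [f^{(7)}(31) − f^{(7)}(6)] = −1/1209600 × (2.61698e-08 − 0.00257202) = 2.12631e-09.

S_4 ≈ 73.3047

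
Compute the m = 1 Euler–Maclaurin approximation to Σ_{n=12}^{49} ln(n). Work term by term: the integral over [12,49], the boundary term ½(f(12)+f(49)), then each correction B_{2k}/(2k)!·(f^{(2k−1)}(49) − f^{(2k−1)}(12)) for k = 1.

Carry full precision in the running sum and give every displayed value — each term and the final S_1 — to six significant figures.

S_1 ≈ 127.063

∫_12^49 ln(x) dx evaluates to 123.880.
½[f(12) + f(49)] = ½[2.48491 + 3.89182] = 3.18836.
Integral + boundary = 127.069.
Order-1 term: 1/12 · (0.0204082 − 0.0833333) = -0.00524376.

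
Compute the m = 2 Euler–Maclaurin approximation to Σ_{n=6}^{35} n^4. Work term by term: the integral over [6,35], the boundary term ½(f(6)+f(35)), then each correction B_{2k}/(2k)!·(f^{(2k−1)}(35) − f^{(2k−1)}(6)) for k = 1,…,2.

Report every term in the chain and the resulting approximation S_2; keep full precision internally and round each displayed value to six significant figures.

S_2 ≈ 1.12680e+07

Integral: ∫_6^35 x^4 dx = 1.05028e+07.
Endpoint term: (f(6) + f(35))/2 = (1296.00 + 1.50062e+06)/2 = 750960.
So far: 1.12538e+07.
Correction k=1: B_{2}/2! · (f^{(1)}(35) − f^{(1)}(6)) = 1/12 · (171500 − 864.000) = 14219.7.
Partial sum through k=1: 1.12680e+07.
Correction k=2: B_{4}/4! · (f^{(3)}(35) − f^{(3)}(6)) = −1/720 · (840.000 − 144.000) = -0.966667.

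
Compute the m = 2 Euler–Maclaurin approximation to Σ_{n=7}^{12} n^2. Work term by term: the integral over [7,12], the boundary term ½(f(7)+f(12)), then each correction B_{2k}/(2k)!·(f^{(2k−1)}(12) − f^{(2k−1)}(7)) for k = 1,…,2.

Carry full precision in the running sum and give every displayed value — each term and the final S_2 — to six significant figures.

∫_7^12 x^2 dx evaluates to 461.667.
Endpoint term: (f(7) + f(12))/2 = (49.0000 + 144.000)/2 = 96.5000.
Integral + boundary = 558.167.
k=1: B_{2}/(2)! × [f^{(1)}(12) − f^{(1)}(7)] = 1/12 × (24.0000 − 14.0000) = 0.833333.
After k=1: 559.000.
k=2: B_{4}/(4)! × [f^{(3)}(12) − f^{(3)}(7)] = −1/720 × (0.00000 − 0.00000) = 0.00000.

S_2 ≈ 559.000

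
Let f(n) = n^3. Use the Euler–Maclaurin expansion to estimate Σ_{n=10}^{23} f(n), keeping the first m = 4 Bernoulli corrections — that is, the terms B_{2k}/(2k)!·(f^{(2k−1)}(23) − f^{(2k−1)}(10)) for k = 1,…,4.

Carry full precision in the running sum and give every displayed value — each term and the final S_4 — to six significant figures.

S_4 ≈ 74151.0

∫_10^23 x^3 dx evaluates to 67460.2.
½[f(10) + f(23)] = ½[1000.00 + 12167.0] = 6583.50.
Integral + boundary = 74043.8.
Correction k=1: B_{2}/2! · (f^{(1)}(23) − f^{(1)}(10)) = 1/12 · (1587.00 − 300.000) = 107.250.
Partial sum through k=1: 74151.0.
Correction k=2: B_{4}/4! · (f^{(3)}(23) − f^{(3)}(10)) = −1/720 · (6.00000 − 6.00000) = 0.00000.
Partial sum through k=2: 74151.0.
Correction k=3: B_{6}/6! · (f^{(5)}(23) − f^{(5)}(10)) = 1/30240 · (0.00000 − 0.00000) = 0.00000.
Partial sum through k=3: 74151.0.
Correction k=4: B_{8}/8! · (f^{(7)}(23) − f^{(7)}(10)) = −1/1209600 · (0.00000 − 0.00000) = 0.00000.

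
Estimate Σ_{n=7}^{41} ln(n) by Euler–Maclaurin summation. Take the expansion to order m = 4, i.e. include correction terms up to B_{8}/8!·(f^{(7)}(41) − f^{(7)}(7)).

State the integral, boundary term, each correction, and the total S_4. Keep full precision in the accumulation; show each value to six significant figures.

S_4 ≈ 107.455

The integral term ∫_7^41 ln(x) dx = 104.635.
½[f(7) + f(41)] = ½[1.94591 + 3.71357] = 2.82974.
Running total after boundary: 107.465.
Correction k=1: B_{2}/2! · (f^{(1)}(41) − f^{(1)}(7)) = 1/12 · (0.0243902 − 0.142857) = -0.00987224.
After k=1: 107.455.
Correction k=2: B_{4}/4! · (f^{(3)}(41) − f^{(3)}(7)) = −1/720 · (2.90187e-05 − 0.00583090) = 8.05817e-06.
After k=2: 107.455.
Correction k=3: B_{6}/6! · (f^{(5)}(41) − f^{(5)}(7)) = 1/30240 · (2.07153e-07 − 0.00142798) = -4.72146e-08.
After k=3: 107.455.
Correction k=4: B_{8}/8! · (f^{(7)}(41) − f^{(7)}(7)) = −1/1209600 · (3.69697e-09 − 0.000874271) = 7.22774e-10.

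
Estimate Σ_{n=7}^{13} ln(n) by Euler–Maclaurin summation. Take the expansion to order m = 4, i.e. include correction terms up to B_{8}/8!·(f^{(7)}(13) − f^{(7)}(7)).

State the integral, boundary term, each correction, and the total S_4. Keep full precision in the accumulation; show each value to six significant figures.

S_4 ≈ 15.9729

The integral term ∫_7^13 ln(x) dx = 13.7230.
½[f(7) + f(13)] = ½[1.94591 + 2.56495] = 2.25543.
Running total after boundary: 15.9784.
Correction k=1: B_{2}/2! · (f^{(1)}(13) − f^{(1)}(7)) = 1/12 · (0.0769231 − 0.142857) = -0.00549451.
After k=1: 15.9729.
Correction k=2: B_{4}/4! · (f^{(3)}(13) − f^{(3)}(7)) = −1/720 · (0.000910332 − 0.00583090) = 6.83413e-06.
After k=2: 15.9729.
Correction k=3: B_{6}/6! · (f^{(5)}(13) − f^{(5)}(7)) = 1/30240 · (6.46390e-05 − 0.00142798) = -4.50839e-08.
After k=3: 15.9729.
Correction k=4: B_{8}/8! · (f^{(7)}(13) − f^{(7)}(7)) = −1/1209600 · (1.14744e-05 − 0.000874271) = 7.13291e-10.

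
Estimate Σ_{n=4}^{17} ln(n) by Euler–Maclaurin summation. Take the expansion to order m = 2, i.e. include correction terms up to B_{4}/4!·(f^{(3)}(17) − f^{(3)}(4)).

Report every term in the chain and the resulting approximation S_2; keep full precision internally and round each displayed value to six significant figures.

The integral term ∫_4^17 ln(x) dx = 29.6194.
½[f(4) + f(17)] = ½[1.38629 + 2.83321] = 2.10975.
So far: 31.7292.
k=1: B_{2}/(2)! × [f^{(1)}(17) − f^{(1)}(4)] = 1/12 × (0.0588235 − 0.250000) = -0.0159314.
Running total after k=1: 31.7133.
k=2: B_{4}/(4)! × [f^{(3)}(17) − f^{(3)}(4)] = −1/720 × (0.000407083 − 0.0312500) = 4.28374e-05.

S_2 ≈ 31.7133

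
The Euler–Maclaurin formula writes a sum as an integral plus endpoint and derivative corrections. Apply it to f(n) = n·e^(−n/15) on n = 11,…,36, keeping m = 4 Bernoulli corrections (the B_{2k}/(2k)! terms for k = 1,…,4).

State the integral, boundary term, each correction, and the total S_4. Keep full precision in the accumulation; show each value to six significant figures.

S_4 ≈ 122.173

The integral term ∫_11^36 x·e^(−x/15) dx = 117.920.
Boundary: ½(f(11) + f(36)) = ½(5.28336 + 3.26585) = 4.27460.
Integral + boundary = 122.194.
Correction k=1: B_{2}/2! · (f^{(1)}(36) − f^{(1)}(11)) = 1/12 · (-0.127005 − 0.128081) = -0.0212572.
After k=1: 122.173.
Correction k=2: B_{4}/4! · (f^{(3)}(36) − f^{(3)}(11)) = −1/720 · (0.000241915 − 0.00483863) = 6.38433e-06.
After k=2: 122.173.
Correction k=3: B_{6}/6! · (f^{(5)}(36) − f^{(5)}(11)) = 1/30240 · (4.65909e-06 − 4.04801e-05) = -1.18456e-09.
After k=3: 122.173.
Correction k=4: B_{8}/8! · (f^{(7)}(36) − f^{(7)}(11)) = −1/1209600 · (3.66356e-08 − 2.64245e-07) = 1.88169e-13.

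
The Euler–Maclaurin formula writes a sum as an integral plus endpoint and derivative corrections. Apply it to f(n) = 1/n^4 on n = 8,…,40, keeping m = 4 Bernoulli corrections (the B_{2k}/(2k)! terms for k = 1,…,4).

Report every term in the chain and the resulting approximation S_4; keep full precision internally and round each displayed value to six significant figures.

∫_8^40 1/x^4 dx evaluates to 0.000645833.
Boundary: ½(f(8) + f(40)) = ½(0.000244141 + 3.90625e-07) = 0.000122266.
Integral + boundary = 0.000768099.
k=1: B_{2}/(2)! × [f^{(1)}(40) − f^{(1)}(8)] = 1/12 × (-3.90625e-08 − (-0.000122070)) = 1.01693e-05.
Running total after k=1: 0.000778268.
k=2: B_{4}/(4)! × [f^{(3)}(40) − f^{(3)}(8)] = −1/720 × (-7.32422e-10 − (-5.72205e-05)) = -7.94718e-08.
Running total after k=2: 0.000778189.
k=3: B_{6}/(6)! × [f^{(5)}(40) − f^{(5)}(8)] = 1/30240 × (-2.56348e-11 − (-5.00679e-05)) = 1.65568e-09.
Running total after k=3: 0.000778190.
k=4: B_{8}/(8)! × [f^{(7)}(40) − f^{(7)}(8)] = −1/1209600 × (-1.44196e-12 − (-7.04080e-05)) = -5.82077e-11.

S_4 ≈ 0.000778190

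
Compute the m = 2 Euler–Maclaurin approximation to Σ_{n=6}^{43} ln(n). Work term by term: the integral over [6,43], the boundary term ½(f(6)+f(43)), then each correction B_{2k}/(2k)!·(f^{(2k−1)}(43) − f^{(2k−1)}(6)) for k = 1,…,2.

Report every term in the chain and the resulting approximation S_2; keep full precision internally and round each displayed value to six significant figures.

∫_6^43 ln(x) dx evaluates to 113.981.
Endpoint term: (f(6) + f(43))/2 = (1.79176 + 3.76120)/2 = 2.77648.
Running total after boundary: 116.758.
Correction k=1: B_{2}/2! · (f^{(1)}(43) − f^{(1)}(6)) = 1/12 · (0.0232558 − 0.166667) = -0.0119509.
Running total after k=1: 116.746.
Correction k=2: B_{4}/4! · (f^{(3)}(43) − f^{(3)}(6)) = −1/720 · (2.51550e-05 − 0.00925926) = 1.28251e-05.

S_2 ≈ 116.746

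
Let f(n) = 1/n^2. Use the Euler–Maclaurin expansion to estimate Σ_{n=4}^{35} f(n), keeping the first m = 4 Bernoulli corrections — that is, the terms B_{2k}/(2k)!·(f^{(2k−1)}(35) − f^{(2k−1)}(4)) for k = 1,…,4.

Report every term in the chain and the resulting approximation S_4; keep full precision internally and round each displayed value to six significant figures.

∫_4^35 1/x^2 dx evaluates to 0.221429.
Boundary: ½(f(4) + f(35)) = ½(0.0625000 + 0.000816327) = 0.0316582.
Integral + boundary = 0.253087.
Order-1 term: 1/12 · (-4.66472e-05 − (-0.0312500)) = 0.00260028.
Partial sum through k=1: 0.255687.
Order-2 term: −1/720 · (-4.56952e-07 − (-0.0234375)) = -3.25514e-05.
Partial sum through k=2: 0.255654.
Order-3 term: 1/30240 · (-1.11907e-08 − (-0.0439453)) = 1.45322e-06.
Partial sum through k=3: 0.255656.
Order-4 term: −1/1209600 · (-5.11574e-10 − (-0.153809)) = -1.27157e-07.

S_4 ≈ 0.255656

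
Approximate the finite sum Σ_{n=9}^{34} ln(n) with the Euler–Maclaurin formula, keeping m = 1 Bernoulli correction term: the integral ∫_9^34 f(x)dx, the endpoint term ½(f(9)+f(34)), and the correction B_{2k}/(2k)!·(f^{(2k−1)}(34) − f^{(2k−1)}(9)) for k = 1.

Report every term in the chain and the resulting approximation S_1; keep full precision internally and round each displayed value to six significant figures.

Integral: ∫_9^34 ln(x) dx = 75.1212.
Boundary: ½(f(9) + f(34)) = ½(2.19722 + 3.52636) = 2.86179.
Integral + boundary = 77.9830.
Order-1 term: 1/12 · (0.0294118 − 0.111111) = -0.00680828.

S_1 ≈ 77.9762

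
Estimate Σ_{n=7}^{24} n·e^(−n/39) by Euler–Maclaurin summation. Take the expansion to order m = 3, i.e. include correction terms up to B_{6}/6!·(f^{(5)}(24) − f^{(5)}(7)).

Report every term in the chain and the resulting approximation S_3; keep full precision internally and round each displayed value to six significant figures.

Integral: ∫_7^24 x·e^(−x/39) dx = 171.400.
Endpoint term: (f(7) + f(24))/2 = (5.84989 + 12.9704)/2 = 9.41014.
Running total after boundary: 180.810.
Order-1 term: 1/12 · (0.207859 − 0.685701) = -0.0398202.
Running total after k=1: 180.770.
Order-2 term: −1/720 · (0.000847288 − 0.00154970) = 9.75577e-07.
Running total after k=2: 180.770.
Order-3 term: 1/30240 · (1.02427e-06 − 1.74134e-06) = -2.37127e-11.

S_3 ≈ 180.770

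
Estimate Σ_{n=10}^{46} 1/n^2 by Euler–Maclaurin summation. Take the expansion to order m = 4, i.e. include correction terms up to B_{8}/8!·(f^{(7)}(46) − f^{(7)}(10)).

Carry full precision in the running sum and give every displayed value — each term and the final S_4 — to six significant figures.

S_4 ≈ 0.0836618

∫_10^46 1/x^2 dx evaluates to 0.0782609.
½[f(10) + f(46)] = ½[0.0100000 + 0.000472590] = 0.00523629.
Integral + boundary = 0.0834972.
Correction k=1: B_{2}/2! · (f^{(1)}(46) − f^{(1)}(10)) = 1/12 · (-2.05474e-05 − (-0.00200000)) = 0.000164954.
Running total after k=1: 0.0836621.
Correction k=2: B_{4}/4! · (f^{(3)}(46) − f^{(3)}(10)) = −1/720 · (-1.16526e-07 − (-0.000240000)) = -3.33171e-07.
Running total after k=2: 0.0836618.
Correction k=3: B_{6}/6! · (f^{(5)}(46) − f^{(5)}(10)) = 1/30240 · (-1.65207e-09 − (-7.20000e-05)) = 2.38090e-09.
Running total after k=3: 0.0836618.
Correction k=4: B_{8}/8! · (f^{(7)}(46) − f^{(7)}(10)) = −1/1209600 · (-4.37220e-11 − (-4.03200e-05)) = -3.33333e-11.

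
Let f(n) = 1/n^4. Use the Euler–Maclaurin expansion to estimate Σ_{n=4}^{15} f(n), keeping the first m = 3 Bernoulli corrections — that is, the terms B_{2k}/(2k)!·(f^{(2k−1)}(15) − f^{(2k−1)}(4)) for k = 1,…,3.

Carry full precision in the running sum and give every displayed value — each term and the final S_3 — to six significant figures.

S_3 ≈ 0.00738833

∫_4^15 1/x^4 dx evaluates to 0.00510957.
Endpoint term: (f(4) + f(15))/2 = (0.00390625 + 1.97531e-05)/2 = 0.00196300.
Running total after boundary: 0.00707257.
Correction k=1: B_{2}/2! · (f^{(1)}(15) − f^{(1)}(4)) = 1/12 · (-5.26749e-06 − (-0.00390625)) = 0.000325082.
Running total after k=1: 0.00739765.
Correction k=2: B_{4}/4! · (f^{(3)}(15) − f^{(3)}(4)) = −1/720 · (-7.02332e-07 − (-0.00732422)) = -1.01716e-05.
Running total after k=2: 0.00738748.
Correction k=3: B_{6}/6! · (f^{(5)}(15) − f^{(5)}(4)) = 1/30240 · (-1.74803e-07 − (-0.0256348)) = 8.47705e-07.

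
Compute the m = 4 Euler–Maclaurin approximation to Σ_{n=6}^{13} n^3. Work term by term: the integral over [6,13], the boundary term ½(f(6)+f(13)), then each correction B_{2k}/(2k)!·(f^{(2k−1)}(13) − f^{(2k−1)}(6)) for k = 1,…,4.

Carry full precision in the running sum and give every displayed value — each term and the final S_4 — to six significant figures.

S_4 ≈ 8056.00

The integral term ∫_6^13 x^3 dx = 6816.25.
Boundary: ½(f(6) + f(13)) = ½(216.000 + 2197.00) = 1206.50.
Running total after boundary: 8022.75.
Correction k=1: B_{2}/2! · (f^{(1)}(13) − f^{(1)}(6)) = 1/12 · (507.000 − 108.000) = 33.2500.
Partial sum through k=1: 8056.00.
Correction k=2: B_{4}/4! · (f^{(3)}(13) − f^{(3)}(6)) = −1/720 · (6.00000 − 6.00000) = 0.00000.
Partial sum through k=2: 8056.00.
Correction k=3: B_{6}/6! · (f^{(5)}(13) − f^{(5)}(6)) = 1/30240 · (0.00000 − 0.00000) = 0.00000.
Partial sum through k=3: 8056.00.
Correction k=4: B_{8}/8! · (f^{(7)}(13) − f^{(7)}(6)) = −1/1209600 · (0.00000 − 0.00000) = 0.00000.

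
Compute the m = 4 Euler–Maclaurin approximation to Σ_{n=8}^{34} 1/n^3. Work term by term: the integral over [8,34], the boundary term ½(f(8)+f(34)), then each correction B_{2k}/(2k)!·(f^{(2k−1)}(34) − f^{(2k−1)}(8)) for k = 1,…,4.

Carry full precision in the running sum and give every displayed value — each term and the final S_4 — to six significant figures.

S_4 ≈ 0.00842979

The integral term ∫_8^34 1/x^3 dx = 0.00737997.
Boundary: ½(f(8) + f(34)) = ½(0.00195312 + 2.54427e-05) = 0.000989284.
Running total after boundary: 0.00836926.
k=1: B_{2}/(2)! × [f^{(1)}(34) − f^{(1)}(8)] = 1/12 × (-2.24494e-06 − (-0.000732422)) = 6.08481e-05.
After k=1: 0.00843011.
k=2: B_{4}/(4)! × [f^{(3)}(34) − f^{(3)}(8)] = −1/720 × (-3.88399e-08 − (-0.000228882)) = -3.17837e-07.
After k=2: 0.00842979.
k=3: B_{6}/(6)! × [f^{(5)}(34) − f^{(5)}(8)] = 1/30240 × (-1.41114e-09 − (-0.000150204)) = 4.96701e-09.
After k=3: 0.00842979.
k=4: B_{8}/(8)! × [f^{(7)}(34) − f^{(7)}(8)] = −1/1209600 × (-8.78909e-11 − (-0.000168979)) = -1.39698e-10.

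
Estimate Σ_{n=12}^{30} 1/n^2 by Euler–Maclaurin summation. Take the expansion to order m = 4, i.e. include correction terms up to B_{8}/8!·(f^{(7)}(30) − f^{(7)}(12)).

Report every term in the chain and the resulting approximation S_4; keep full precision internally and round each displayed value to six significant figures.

∫_12^30 1/x^2 dx evaluates to 0.0500000.
Boundary: ½(f(12) + f(30)) = ½(0.00694444 + 0.00111111) = 0.00402778.
Running total after boundary: 0.0540278.
Order-1 term: 1/12 · (-7.40741e-05 − (-0.00115741)) = 9.02778e-05.
After k=1: 0.0541181.
Order-2 term: −1/720 · (-9.87654e-07 − (-9.64506e-05)) = -1.32587e-07.
After k=2: 0.0541179.
Order-3 term: 1/30240 · (-3.29218e-08 − (-2.00939e-05)) = 6.63391e-10.
After k=3: 0.0541179.
Order-4 term: −1/1209600 · (-2.04847e-09 − (-7.81429e-06)) = -6.45853e-12.

S_4 ≈ 0.0541179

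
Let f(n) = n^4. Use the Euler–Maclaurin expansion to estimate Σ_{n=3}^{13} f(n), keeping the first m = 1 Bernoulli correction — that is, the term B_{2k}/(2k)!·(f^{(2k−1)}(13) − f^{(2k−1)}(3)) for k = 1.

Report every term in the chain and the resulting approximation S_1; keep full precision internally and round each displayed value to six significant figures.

Integral: ∫_3^13 x^4 dx = 74210.0.
Endpoint term: (f(3) + f(13))/2 = (81.0000 + 28561.0)/2 = 14321.0.
Integral + boundary = 88531.0.
Correction k=1: B_{2}/2! · (f^{(1)}(13) − f^{(1)}(3)) = 1/12 · (8788.00 − 108.000) = 723.333.

S_1 ≈ 89254.3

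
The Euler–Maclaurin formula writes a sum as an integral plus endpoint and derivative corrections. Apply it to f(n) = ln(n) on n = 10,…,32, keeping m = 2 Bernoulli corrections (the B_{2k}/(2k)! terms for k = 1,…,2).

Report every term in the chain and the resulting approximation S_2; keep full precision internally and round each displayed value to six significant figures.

S_2 ≈ 68.7561

Integral: ∫_10^32 ln(x) dx = 65.8777.
Boundary: ½(f(10) + f(32)) = ½(2.30259 + 3.46574) = 2.88416.
Running total after boundary: 68.7619.
Correction k=1: B_{2}/2! · (f^{(1)}(32) − f^{(1)}(10)) = 1/12 · (0.0312500 − 0.100000) = -0.00572917.
Running total after k=1: 68.7561.
Correction k=2: B_{4}/4! · (f^{(3)}(32) − f^{(3)}(10)) = −1/720 · (6.10352e-05 − 0.00200000) = 2.69301e-06.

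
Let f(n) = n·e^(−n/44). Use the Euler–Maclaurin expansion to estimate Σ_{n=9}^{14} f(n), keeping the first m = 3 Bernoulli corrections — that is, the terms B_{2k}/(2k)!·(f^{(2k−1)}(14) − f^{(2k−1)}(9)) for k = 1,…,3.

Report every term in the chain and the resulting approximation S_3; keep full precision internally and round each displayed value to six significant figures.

S_3 ≈ 52.8637

Integral: ∫_9^14 x·e^(−x/44) dx = 44.1165.
½[f(9) + f(14)] = ½[7.33516 + 10.1846] = 8.75987.
Integral + boundary = 52.8764.
k=1: B_{2}/(2)! × [f^{(1)}(14) − f^{(1)}(9)] = 1/12 × (0.496003 − 0.648310) = -0.0126922.
Partial sum through k=1: 52.8637.
k=2: B_{4}/(4)! × [f^{(3)}(14) − f^{(3)}(9)] = −1/720 × (0.00100772 − 0.00117683) = 2.34878e-07.
Partial sum through k=2: 52.8637.
k=3: B_{6}/(6)! × [f^{(5)}(14) − f^{(5)}(9)] = 1/30240 × (9.08697e-07 − 1.04276e-06) = -4.43343e-12.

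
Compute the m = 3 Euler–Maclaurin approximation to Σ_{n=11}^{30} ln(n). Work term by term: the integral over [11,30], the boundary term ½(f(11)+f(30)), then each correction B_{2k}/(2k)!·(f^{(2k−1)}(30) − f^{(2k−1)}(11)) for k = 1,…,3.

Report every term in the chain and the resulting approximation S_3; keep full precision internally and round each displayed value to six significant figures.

∫_11^30 ln(x) dx evaluates to 56.6591.
Endpoint term: (f(11) + f(30))/2 = (2.39790 + 3.40120)/2 = 2.89955.
So far: 59.5586.
Correction k=1: B_{2}/2! · (f^{(1)}(30) − f^{(1)}(11)) = 1/12 · (0.0333333 − 0.0909091) = -0.00479798.
Running total after k=1: 59.5538.
Correction k=2: B_{4}/4! · (f^{(3)}(30) − f^{(3)}(11)) = −1/720 · (7.40741e-05 − 0.00150263) = 1.98410e-06.
Running total after k=2: 59.5538.
Correction k=3: B_{6}/6! · (f^{(5)}(30) − f^{(5)}(11)) = 1/30240 · (9.87654e-07 − 0.000149021) = -4.89529e-09.

S_3 ≈ 59.5538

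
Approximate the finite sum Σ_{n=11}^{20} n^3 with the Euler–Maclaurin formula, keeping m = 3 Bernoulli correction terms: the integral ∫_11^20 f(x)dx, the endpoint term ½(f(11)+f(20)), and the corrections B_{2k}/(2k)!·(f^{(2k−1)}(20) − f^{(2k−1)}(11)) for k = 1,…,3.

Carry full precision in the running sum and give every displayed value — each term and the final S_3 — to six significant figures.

The integral term ∫_11^20 x^3 dx = 36339.8.
Endpoint term: (f(11) + f(20))/2 = (1331.00 + 8000.00)/2 = 4665.50.
So far: 41005.2.
Order-1 term: 1/12 · (1200.00 − 363.000) = 69.7500.
Running total after k=1: 41075.0.
Order-2 term: −1/720 · (6.00000 − 6.00000) = 0.00000.
Running total after k=2: 41075.0.
Order-3 term: 1/30240 · (0.00000 − 0.00000) = 0.00000.

S_3 ≈ 41075.0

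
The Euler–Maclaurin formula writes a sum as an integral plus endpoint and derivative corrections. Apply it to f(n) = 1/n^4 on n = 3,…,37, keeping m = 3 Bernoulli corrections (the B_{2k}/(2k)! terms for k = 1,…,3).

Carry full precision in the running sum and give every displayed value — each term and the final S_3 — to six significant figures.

S_3 ≈ 0.0198190

∫_3^37 1/x^4 dx evaluates to 0.0123391.
Endpoint term: (f(3) + f(37))/2 = (0.0123457 + 5.33572e-07)/2 = 0.00617311.
So far: 0.0185122.
k=1: B_{2}/(2)! × [f^{(1)}(37) − f^{(1)}(3)] = 1/12 × (-5.76835e-08 − (-0.0164609)) = 0.00137174.
Running total after k=1: 0.0198839.
k=2: B_{4}/(4)! × [f^{(3)}(37) − f^{(3)}(3)] = −1/720 × (-1.26406e-09 − (-0.0548697)) = -7.62079e-05.
Running total after k=2: 0.0198077.
k=3: B_{6}/(6)! × [f^{(5)}(37) − f^{(5)}(3)] = 1/30240 × (-5.17075e-11 − (-0.341411)) = 1.12901e-05.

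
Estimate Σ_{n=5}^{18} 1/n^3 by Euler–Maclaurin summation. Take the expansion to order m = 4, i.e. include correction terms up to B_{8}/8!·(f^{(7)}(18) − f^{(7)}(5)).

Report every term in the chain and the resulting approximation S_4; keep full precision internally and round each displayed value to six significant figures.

S_4 ≈ 0.0229350

The integral term ∫_5^18 1/x^3 dx = 0.0184568.
½[f(5) + f(18)] = ½[0.00800000 + 0.000171468] = 0.00408573.
Integral + boundary = 0.0225425.
Correction k=1: B_{2}/2! · (f^{(1)}(18) − f^{(1)}(5)) = 1/12 · (-2.85780e-05 − (-0.00480000)) = 0.000397619.
After k=1: 0.0229401.
Correction k=2: B_{4}/4! · (f^{(3)}(18) − f^{(3)}(5)) = −1/720 · (-1.76407e-06 − (-0.00384000)) = -5.33088e-06.
After k=2: 0.0229348.
Correction k=3: B_{6}/6! · (f^{(5)}(18) − f^{(5)}(5)) = 1/30240 · (-2.28676e-07 − (-0.00645120)) = 2.13326e-07.
After k=3: 0.0229350.
Correction k=4: B_{8}/8! · (f^{(7)}(18) − f^{(7)}(5)) = −1/1209600 · (-5.08169e-08 − (-0.0185795)) = -1.53600e-08.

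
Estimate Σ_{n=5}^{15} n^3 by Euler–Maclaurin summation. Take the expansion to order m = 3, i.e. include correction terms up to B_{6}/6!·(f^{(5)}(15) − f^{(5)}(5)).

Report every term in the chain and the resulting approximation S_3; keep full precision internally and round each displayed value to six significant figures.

S_3 ≈ 14300.0

The integral term ∫_5^15 x^3 dx = 12500.0.
½[f(5) + f(15)] = ½[125.000 + 3375.00] = 1750.00.
Running total after boundary: 14250.0.
k=1: B_{2}/(2)! × [f^{(1)}(15) − f^{(1)}(5)] = 1/12 × (675.000 − 75.0000) = 50.0000.
Partial sum through k=1: 14300.0.
k=2: B_{4}/(4)! × [f^{(3)}(15) − f^{(3)}(5)] = −1/720 × (6.00000 − 6.00000) = 0.00000.
Partial sum through k=2: 14300.0.
k=3: B_{6}/(6)! × [f^{(5)}(15) − f^{(5)}(5)] = 1/30240 × (0.00000 − 0.00000) = 0.00000.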